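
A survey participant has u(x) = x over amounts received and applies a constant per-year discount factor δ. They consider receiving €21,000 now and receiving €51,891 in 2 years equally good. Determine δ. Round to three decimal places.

δ ≈ 0.636

Indifference means u(21000) = δ^2 · u(51891), so δ^2 = u(21000)/u(51891).
With u(x) = x: δ^2 = 21000/51891 = 0.40469.
So δ = 0.40469^(1/2) ≈ 0.636.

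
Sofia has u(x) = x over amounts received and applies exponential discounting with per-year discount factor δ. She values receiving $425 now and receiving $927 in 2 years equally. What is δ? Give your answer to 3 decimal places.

δ ≈ 0.677

Equating discounted utilities: u(425) = δ^2·u(927) ⇒ δ^2 = u(425)/u(927).
With u(x) = x: δ^2 = 425/927 = 0.45847.
Hence δ = (0.45847)^(1/2) = 0.67710.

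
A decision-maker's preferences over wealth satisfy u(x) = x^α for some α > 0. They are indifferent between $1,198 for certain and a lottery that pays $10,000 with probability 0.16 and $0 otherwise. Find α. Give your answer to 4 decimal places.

α ≈ 0.8636

Since u(0) = 0, the lottery's EU is 0.16·10000^α.
Indifference: 1198^α = 0.16·10000^α, so (1198/10000)^α = 0.16.
Take logs: α = ln 0.16 / ln(1198/10000) ≈ 0.863638.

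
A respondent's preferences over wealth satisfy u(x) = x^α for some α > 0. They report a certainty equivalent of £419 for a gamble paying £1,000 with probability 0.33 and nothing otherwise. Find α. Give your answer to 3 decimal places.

The lottery's expected utility is 0.33·u(1000) + 0.67·u(0) = 0.33·1000^α (since u(0) = 0 for α > 0).
Indifference: 419^α = 0.33·1000^α, so (419/1000)^α = 0.33.
α = ln(0.33) / ln(419/1000) = -1.108663/-0.869884 ≈ 1.274.

α ≈ 1.274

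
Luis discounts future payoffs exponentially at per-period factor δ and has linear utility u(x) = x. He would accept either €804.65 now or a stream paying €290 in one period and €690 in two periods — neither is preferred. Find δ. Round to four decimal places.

Present value of the stream is 290·δ + 690·δ². Indifference gives 290δ + 690δ² = 804.65.
Rearranged: 690δ² + 290δ − 804.65 = 0.
δ = (−290 + √(290² + 4·690·804.65)) / (2·690) = (−290 + √2304934.00) / 1380 ≈ 0.8900.

δ ≈ 0.8900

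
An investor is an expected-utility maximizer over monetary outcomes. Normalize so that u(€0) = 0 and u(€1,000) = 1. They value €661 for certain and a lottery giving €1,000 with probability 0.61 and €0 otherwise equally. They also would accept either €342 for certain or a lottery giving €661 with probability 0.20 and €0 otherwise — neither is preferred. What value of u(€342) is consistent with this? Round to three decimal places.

0.122

From the first indifference, u(€661) = 0.61·u(€1,000) + 0.39·u(€0) = 0.61·1 + 0.39·0 = 0.61.
Chaining: u(€342) = 0.20·0.61 + 0.80·0.00 = 0.1220.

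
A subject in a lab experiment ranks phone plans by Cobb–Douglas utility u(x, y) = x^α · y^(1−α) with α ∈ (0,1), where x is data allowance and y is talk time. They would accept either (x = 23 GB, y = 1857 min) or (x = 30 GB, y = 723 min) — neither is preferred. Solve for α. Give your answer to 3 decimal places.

Set the two utilities equal: 23^α·1857^(1−α) = 30^α·723^(1−α).
Taking logs: α·ln 23 + (1−α)·ln 1857 = α·ln 30 + (1−α)·ln 723, i.e. α·-0.265703 = (1−α)·-0.943308.
Thus α·(-1.209011) = -0.943308, so α = -0.943308/-1.209011 ≈ 0.780.

α ≈ 0.780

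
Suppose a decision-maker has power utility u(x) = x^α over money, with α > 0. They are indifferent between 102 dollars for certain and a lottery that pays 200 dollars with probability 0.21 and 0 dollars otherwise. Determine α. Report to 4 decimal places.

The lottery's expected utility is 0.21·u(200) + 0.79·u(0) = 0.21·200^α (since u(0) = 0 for α > 0).
Indifference: 102^α = 0.21·200^α, so (102/200)^α = 0.21.
Taking logs: α·ln(102/200) = ln(0.21), so α = -1.5606477 / -0.6733446 ≈ 2.3178.

α ≈ 2.3178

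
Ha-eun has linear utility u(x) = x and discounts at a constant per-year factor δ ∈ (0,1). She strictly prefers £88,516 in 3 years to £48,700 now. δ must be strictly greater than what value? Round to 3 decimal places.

δ > 0.819

Comparing present values: 48700 < δ^3·88516.
Hence δ^3 > 48700/88516 = 0.55018, and x ↦ x^(1/3) is increasing on (0,∞).
δ > 0.55018^(1/3) = 0.819.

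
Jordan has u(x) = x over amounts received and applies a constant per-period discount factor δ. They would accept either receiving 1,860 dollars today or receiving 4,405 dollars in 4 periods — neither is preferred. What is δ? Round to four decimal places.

δ ≈ 0.8061

Equating discounted utilities: u(1860) = δ^4·u(4405) ⇒ δ^4 = u(1860)/u(4405).
With u(x) = x: δ^4 = 1860/4405 = 0.42225.
So δ = 0.42225^(1/4) ≈ 0.8061.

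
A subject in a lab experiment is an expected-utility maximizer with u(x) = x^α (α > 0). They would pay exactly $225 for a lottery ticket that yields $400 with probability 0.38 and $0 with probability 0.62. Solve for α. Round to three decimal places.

α ≈ 1.682

EU(lottery) = 0.38·400^α + 0.62·0 = 0.38·400^α.
Indifference: 225^α = 0.38·400^α, so (225/400)^α = 0.38.
Taking logs: α·ln(225/400) = ln(0.38), so α = -0.967584 / -0.575364 ≈ 1.682.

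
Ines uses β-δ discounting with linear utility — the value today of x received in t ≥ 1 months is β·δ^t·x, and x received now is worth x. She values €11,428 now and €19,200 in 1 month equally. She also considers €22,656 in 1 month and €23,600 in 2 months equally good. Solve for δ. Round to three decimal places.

Both payoffs in the second observation are in the future, so β drops out: δ^1·22656 = δ^2·23600 ⇒ δ = 22656/23600 = 0.96000.

δ ≈ 0.960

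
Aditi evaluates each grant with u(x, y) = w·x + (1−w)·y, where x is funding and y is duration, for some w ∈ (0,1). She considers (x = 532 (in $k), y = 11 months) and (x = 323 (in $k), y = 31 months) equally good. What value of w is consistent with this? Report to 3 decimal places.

w = 0.087

Equating utilities: w·532 + (1−w)·11 = w·323 + (1−w)·31.
Rearranging, 209·w − 20·(1−w) = 0.
The marginal rate of substitution is 20/209, so w = 20/(209+20) = 0.087.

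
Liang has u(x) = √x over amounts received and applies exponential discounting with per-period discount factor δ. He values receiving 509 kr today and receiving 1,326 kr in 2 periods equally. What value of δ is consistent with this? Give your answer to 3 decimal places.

Indifference means u(509) = δ^2 · u(1326), so δ^2 = u(509)/u(1326).
Since u(x) = √x, δ^2 = √(509/1326) = 0.61957.
Taking the square root: δ = 0.61957^(1/2) ≈ 0.787.

δ ≈ 0.787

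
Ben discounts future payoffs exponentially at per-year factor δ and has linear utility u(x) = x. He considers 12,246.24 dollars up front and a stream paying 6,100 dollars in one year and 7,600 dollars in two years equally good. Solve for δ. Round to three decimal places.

Present value of the stream is 6100·δ + 7600·δ². Indifference gives 6100δ + 7600δ² = 12246.24.
So 7600δ² + 6100δ − 12246.24 = 0.
By the quadratic formula (taking the positive root), δ = (−6100 + √409495696.00) / 15200 ≈ 0.930.

δ ≈ 0.930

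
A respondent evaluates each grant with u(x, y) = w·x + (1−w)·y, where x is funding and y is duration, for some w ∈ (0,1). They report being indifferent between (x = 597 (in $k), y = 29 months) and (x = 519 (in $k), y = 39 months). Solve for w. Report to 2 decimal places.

Equating utilities: w·597 + (1−w)·29 = w·519 + (1−w)·39.
Rearranging, 78·w − 10·(1−w) = 0.
Hence w = 10/(78+10) = 10/88 = 0.11.

w = 0.11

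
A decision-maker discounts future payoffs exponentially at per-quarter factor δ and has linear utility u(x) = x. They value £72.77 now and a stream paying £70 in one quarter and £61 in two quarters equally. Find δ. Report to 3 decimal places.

Present value of the stream is 70·δ + 61·δ². Indifference gives 70δ + 61δ² = 72.77.
So 61δ² + 70δ − 72.77 = 0.
The positive root is δ = [−70 + √(70² + 4·61·72.77)] / (2·61) = (−70 + 150.519)/122 ≈ 0.660.

δ ≈ 0.660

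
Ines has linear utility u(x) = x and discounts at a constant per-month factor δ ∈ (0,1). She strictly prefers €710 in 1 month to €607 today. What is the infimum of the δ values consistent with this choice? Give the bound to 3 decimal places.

The preference means 607 < δ·710.
Dividing through by 710 gives δ > 0.85493.

δ > 0.855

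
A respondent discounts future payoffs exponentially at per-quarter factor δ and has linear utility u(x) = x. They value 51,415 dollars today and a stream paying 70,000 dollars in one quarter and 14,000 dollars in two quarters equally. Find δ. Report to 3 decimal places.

Present value of the stream is 70000·δ + 14000·δ². Indifference gives 70000δ + 14000δ² = 51415.
That is, 14000δ² + 70000δ − 51415 = 0, a quadratic in δ.
δ = (−70000 + √(70000² + 4·14000·51415)) / (2·14000) = (−70000 + √7779240000.00) / 28000 ≈ 0.650.

δ ≈ 0.650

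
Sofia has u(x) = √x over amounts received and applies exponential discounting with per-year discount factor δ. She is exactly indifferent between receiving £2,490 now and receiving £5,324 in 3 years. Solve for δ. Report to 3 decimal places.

δ ≈ 0.881

The payoff in 3 years is discounted by δ^3, so u(2490) = δ^3·u(5324) and δ^3 = u(2490)/u(5324).
Since u(x) = √x, δ^3 = √(2490/5324) = 0.68388.
Taking the cube root: δ = 0.68388^(1/3) ≈ 0.881.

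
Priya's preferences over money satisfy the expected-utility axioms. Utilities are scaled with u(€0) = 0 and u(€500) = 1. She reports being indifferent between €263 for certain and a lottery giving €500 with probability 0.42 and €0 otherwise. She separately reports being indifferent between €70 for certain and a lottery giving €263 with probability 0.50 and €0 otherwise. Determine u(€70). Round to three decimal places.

0.210

First, u(€263) = 0.42·u(€500) + 0.58·u(€0) = 0.42.
Chaining: u(€70) = 0.50·0.42 + 0.50·0.00 = 0.2100.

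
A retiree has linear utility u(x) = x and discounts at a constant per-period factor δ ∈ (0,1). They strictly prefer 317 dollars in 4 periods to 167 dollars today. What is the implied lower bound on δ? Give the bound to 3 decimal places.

δ > 0.852

Under u(x) = x this choice says 167 < δ^4·317.
So δ^4 > 167/317 = 0.52681; taking the 4th root of both positive sides preserves the inequality.
δ > 0.52681^(1/4) = 0.852.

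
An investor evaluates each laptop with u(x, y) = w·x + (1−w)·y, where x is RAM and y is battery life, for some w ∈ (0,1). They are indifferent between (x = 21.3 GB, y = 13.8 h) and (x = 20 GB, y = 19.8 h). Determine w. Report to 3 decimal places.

w = 0.822

u(21.3,13.8) = u(20,19.8) means w·21.3 + (1−w)·13.8 = w·20 + (1−w)·19.8.
Collecting terms: w·1.3 = (1−w)·6.
So w/(1−w) = 6/1.3 = 4.6154, giving w = 6/(1.3+6) = 0.822.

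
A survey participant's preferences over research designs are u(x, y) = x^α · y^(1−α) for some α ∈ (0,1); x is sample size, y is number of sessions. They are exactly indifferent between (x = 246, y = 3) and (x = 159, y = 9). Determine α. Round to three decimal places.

Indifference: 246^α · 3^(1−α) = 159^α · 9^(1−α).
(246/159)^α = (9/3)^(1−α); take logs: α·ln(246/159) = (1−α)·ln(9/3), i.e. α·0.436427 = (1−α)·1.098612.
Thus α·(1.535039) = 1.098612, so α = 1.098612/1.535039 ≈ 0.716.

α ≈ 0.716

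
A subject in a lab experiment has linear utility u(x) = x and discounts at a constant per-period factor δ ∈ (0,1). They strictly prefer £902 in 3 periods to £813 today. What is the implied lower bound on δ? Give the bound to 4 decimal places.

The preference means 813 < δ^3·902.
So δ^3 > 813/902 = 0.90133; taking the cube root of both positive sides preserves the inequality.
δ > 0.90133^(1/3) = 0.9660.

δ > 0.9660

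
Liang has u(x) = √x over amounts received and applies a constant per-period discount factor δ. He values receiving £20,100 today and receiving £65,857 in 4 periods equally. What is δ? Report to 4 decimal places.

The payoff in 4 periods is discounted by δ^4, so u(20100) = δ^4·u(65857) and δ^4 = u(20100)/u(65857).
Since u(x) = √x, δ^4 = √(20100/65857) = 0.55246.
Taking the 4th root: δ = 0.55246^(1/4) ≈ 0.8621.

δ ≈ 0.8621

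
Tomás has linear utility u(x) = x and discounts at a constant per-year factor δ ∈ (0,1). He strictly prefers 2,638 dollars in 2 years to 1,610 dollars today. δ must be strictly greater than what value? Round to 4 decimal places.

The preference means 1610 < δ^2·2638.
Hence δ^2 > 1610/2638 = 0.61031, and x ↦ x^(1/2) is increasing on (0,∞).
δ > 0.61031^(1/2) = 0.7812.

δ > 0.7812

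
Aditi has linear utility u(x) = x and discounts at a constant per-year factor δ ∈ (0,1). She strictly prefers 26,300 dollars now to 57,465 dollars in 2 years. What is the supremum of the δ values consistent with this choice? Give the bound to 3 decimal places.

δ < 0.677

Comparing present values: 26300 > δ^2·57465.
Dividing by 57465: δ^2 < 0.45767. Both sides are positive, so the square root keeps the direction.
δ < (26300/57465)^(1/2) ≈ 0.677.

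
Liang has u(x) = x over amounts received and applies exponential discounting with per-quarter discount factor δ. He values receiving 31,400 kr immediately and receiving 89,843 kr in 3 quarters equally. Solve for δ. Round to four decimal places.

δ ≈ 0.7044

Indifference means u(31400) = δ^3 · u(89843), so δ^3 = u(31400)/u(89843).
With u(x) = x: δ^3 = 31400/89843 = 0.34950.
So δ = 0.34950^(1/3) ≈ 0.7044.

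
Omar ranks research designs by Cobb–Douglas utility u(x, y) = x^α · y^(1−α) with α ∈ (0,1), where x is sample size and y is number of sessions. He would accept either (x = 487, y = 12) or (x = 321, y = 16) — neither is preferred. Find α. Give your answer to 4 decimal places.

α ≈ 0.4083

Set the two utilities equal: 487^α·12^(1−α) = 321^α·16^(1−α).
Rearrange to (487/321)^α = (16/12)^(1−α) and take logs: α·0.4168230 = (1−α)·0.2876821.
So α/(1−α) = (0.2876821)/(0.4168230) = 0.6901781, and α = 0.6901781/1.6901781 ≈ 0.4083.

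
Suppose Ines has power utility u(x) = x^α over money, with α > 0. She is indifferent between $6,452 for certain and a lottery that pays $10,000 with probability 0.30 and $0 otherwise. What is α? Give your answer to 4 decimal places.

The lottery's expected utility is 0.30·u(10000) + 0.70·u(0) = 0.30·10000^α (since u(0) = 0 for α > 0).
Indifference: 6452^α = 0.30·10000^α, so (6452/10000)^α = 0.30.
Taking logs: α·ln(6452/10000) = ln(0.30), so α = -1.2039728 / -0.4381949 ≈ 2.7476.

α ≈ 2.7476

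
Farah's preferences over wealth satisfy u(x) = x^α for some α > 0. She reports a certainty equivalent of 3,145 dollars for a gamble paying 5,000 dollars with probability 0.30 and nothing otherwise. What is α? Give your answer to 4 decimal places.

α ≈ 2.5969

Since u(0) = 0, the lottery's EU is 0.30·5000^α.
Equating: 3145^α = 0.30·5000^α, i.e. 0.6290^α = 0.30.
Taking logs: α·ln(3145/5000) = ln(0.30), so α = -1.2039728 / -0.4636240 ≈ 2.5969.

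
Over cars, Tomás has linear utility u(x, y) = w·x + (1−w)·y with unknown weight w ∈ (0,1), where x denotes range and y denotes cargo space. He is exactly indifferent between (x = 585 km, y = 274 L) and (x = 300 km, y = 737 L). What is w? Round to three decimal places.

w = 0.619

u(585,274) = u(300,737) means w·585 + (1−w)·274 = w·300 + (1−w)·737.
w·(585−300) = (1−w)·(737−274), i.e. w·285 = (1−w)·463.
Hence w = 463/(285+463) = 463/748 = 0.619.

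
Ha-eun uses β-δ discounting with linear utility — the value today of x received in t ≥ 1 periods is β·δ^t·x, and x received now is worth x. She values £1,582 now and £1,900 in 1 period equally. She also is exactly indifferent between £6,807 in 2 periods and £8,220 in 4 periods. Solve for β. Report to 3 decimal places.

The second indifference involves only future payoffs, so β cancels: β·δ^2·6807 = β·δ^4·8220, giving δ^2 = 6807/8220 = 0.82810, so δ = 0.91000.
Now use the now-vs-future pair: 1582 = β·δ·1900 gives β = 1582/(0.91000·1900) ≈ 0.915.

β ≈ 0.915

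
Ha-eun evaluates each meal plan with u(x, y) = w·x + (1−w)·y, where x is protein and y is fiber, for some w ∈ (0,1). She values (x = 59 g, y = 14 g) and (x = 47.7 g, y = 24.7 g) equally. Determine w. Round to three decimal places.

w = 0.486

u(59,14) = u(47.7,24.7) means w·59 + (1−w)·14 = w·47.7 + (1−w)·24.7.
Collecting terms: w·11.3 = (1−w)·10.7.
Hence w = 10.7/(11.3+10.7) = 10.7/22 = 0.486.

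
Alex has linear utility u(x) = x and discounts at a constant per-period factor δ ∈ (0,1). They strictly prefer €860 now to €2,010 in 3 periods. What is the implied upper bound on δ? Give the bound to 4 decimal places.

δ < 0.7535

The preference means 860 > δ^3·2010.
So δ^3 < 860/2010 = 0.42786; taking the cube root of both positive sides preserves the inequality.
δ < (860/2010)^(1/3) ≈ 0.7535.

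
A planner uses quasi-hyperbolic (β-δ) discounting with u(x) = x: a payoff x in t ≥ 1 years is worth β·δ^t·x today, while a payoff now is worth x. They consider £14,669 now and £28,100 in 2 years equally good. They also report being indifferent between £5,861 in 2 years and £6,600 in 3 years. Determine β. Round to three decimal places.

β ≈ 0.662

From the later pair, β·δ^2·5861 = β·δ^3·6600; dividing through, δ = 5861/6600 = 0.88803.
The first indifference: 14669 = β·δ^2·28100, so β = 14669/(δ^2·28100) = 14669/(0.78860·28100) ≈ 0.662.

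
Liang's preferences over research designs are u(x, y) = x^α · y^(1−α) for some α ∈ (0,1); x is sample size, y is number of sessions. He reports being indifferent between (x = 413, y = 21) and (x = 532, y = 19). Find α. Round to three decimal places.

α ≈ 0.283

The Cobb–Douglas utilities coincide, so 413^α·21^(1−α) = 532^α·19^(1−α).
Taking logs: α·ln 413 + (1−α)·ln 21 = α·ln 532 + (1−α)·ln 19, i.e. α·-0.253196 = (1−α)·-0.100083.
So α/(1−α) = (-0.100083)/(-0.253196) = 0.395279, and α = 0.395279/1.395279 ≈ 0.283.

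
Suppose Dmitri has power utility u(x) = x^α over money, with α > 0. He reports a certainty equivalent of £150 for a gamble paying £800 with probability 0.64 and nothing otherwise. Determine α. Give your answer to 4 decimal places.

The lottery's expected utility is 0.64·u(800) + 0.36·u(0) = 0.64·800^α (since u(0) = 0 for α > 0).
Indifference: 150^α = 0.64·800^α, so (150/800)^α = 0.64.
α = ln(0.64) / ln(150/800) = -0.4462871/-1.6739764 ≈ 0.2666.

α ≈ 0.2666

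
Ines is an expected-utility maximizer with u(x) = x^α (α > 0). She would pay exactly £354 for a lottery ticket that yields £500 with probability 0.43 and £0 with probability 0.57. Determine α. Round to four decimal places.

α ≈ 2.4441

The lottery's expected utility is 0.43·u(500) + 0.57·u(0) = 0.43·500^α (since u(0) = 0 for α > 0).
Equating: 354^α = 0.43·500^α, i.e. 0.7080^α = 0.43.
Taking logs: α·ln(354/500) = ln(0.43), so α = -0.8439701 / -0.3453112 ≈ 2.4441.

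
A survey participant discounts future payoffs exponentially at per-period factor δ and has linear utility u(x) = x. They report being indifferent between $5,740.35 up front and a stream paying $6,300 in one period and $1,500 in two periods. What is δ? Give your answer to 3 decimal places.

The stream is worth 6300δ + 1500δ² today, so 6300δ + 1500δ² = 5740.35.
Rearranged: 1500δ² + 6300δ − 5740.35 = 0.
δ = (−6300 + √(6300² + 4·1500·5740.35)) / (2·1500) = (−6300 + √74132100.00) / 3000 ≈ 0.770.

δ ≈ 0.770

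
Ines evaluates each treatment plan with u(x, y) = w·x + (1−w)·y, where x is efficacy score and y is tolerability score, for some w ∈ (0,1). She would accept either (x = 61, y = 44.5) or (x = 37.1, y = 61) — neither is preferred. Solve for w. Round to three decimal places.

Equating utilities: w·61 + (1−w)·44.5 = w·37.1 + (1−w)·61.
Rearranging, 23.9·w − 16.5·(1−w) = 0.
Hence w = 16.5/(23.9+16.5) = 16.5/40.4 = 0.408.

w = 0.408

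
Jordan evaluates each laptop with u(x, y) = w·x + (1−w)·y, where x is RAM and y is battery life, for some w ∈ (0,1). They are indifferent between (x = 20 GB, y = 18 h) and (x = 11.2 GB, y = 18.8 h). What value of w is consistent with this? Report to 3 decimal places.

Equating utilities: w·20 + (1−w)·18 = w·11.2 + (1−w)·18.8.
w·(20−11.2) = (1−w)·(18.8−18), i.e. w·8.8 = (1−w)·0.8.
So w/(1−w) = 0.8/8.8 = 0.0909, giving w = 0.8/(8.8+0.8) = 0.083.

w = 0.083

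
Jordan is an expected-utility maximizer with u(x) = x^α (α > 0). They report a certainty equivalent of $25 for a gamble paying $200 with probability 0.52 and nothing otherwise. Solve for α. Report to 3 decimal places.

Since u(0) = 0, the lottery's EU is 0.52·200^α.
Indifference: 25^α = 0.52·200^α, so (25/200)^α = 0.52.
Take logs: α = ln 0.52 / ln(25/200) ≈ 0.31447.

α ≈ 0.314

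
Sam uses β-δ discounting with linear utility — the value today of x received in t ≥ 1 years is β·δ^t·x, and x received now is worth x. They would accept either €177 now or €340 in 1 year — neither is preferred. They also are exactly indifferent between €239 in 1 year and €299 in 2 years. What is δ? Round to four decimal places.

From the later pair, β·δ^1·239 = β·δ^2·299; dividing through, δ = 239/299 = 0.79933.

δ ≈ 0.7993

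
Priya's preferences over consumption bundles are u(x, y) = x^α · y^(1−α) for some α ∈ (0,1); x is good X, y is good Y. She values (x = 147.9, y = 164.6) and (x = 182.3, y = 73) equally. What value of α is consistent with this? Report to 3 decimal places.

Set the two utilities equal: 147.9^α·164.6^(1−α) = 182.3^α·73^(1−α).
(147.9/182.3)^α = (73/164.6)^(1−α); take logs: α·ln(147.9/182.3) = (1−α)·ln(73/164.6), i.e. α·-0.209117 = (1−α)·-0.813059.
With A = -0.209117 and B = -0.813059: α·A = (1−α)·B, so α = B/(A+B) = -0.813059/-1.022176 ≈ 0.795.

α ≈ 0.795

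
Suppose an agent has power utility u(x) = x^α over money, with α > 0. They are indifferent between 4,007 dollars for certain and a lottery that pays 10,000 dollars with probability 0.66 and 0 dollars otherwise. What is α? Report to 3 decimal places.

α ≈ 0.454

The lottery's expected utility is 0.66·u(10000) + 0.34·u(0) = 0.66·10000^α (since u(0) = 0 for α > 0).
Equating: 4007^α = 0.66·10000^α, i.e. 0.4007^α = 0.66.
α = ln(0.66) / ln(4007/10000) = -0.415515/-0.914542 ≈ 0.454.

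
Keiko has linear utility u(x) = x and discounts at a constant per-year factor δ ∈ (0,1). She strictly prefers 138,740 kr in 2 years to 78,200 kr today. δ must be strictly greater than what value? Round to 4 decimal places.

δ > 0.7508

Comparing present values: 78200 < δ^2·138740.
So δ^2 > 78200/138740 = 0.56364; taking the square root of both positive sides preserves the inequality.
δ > (78200/138740)^(1/2) ≈ 0.7508.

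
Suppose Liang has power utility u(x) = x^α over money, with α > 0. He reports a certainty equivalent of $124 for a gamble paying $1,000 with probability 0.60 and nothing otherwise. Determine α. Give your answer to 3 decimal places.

Since u(0) = 0, the lottery's EU is 0.60·1000^α.
Indifference: 124^α = 0.60·1000^α, so (124/1000)^α = 0.60.
Take logs: α = ln 0.60 / ln(124/1000) ≈ 0.24471.

α ≈ 0.245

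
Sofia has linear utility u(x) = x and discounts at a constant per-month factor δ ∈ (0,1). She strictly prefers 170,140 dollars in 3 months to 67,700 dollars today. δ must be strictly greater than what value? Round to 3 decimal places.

Under u(x) = x this choice says 67700 < δ^3·170140.
So δ^3 > 67700/170140 = 0.39791; taking the cube root of both positive sides preserves the inequality.
δ > 0.39791^(1/3) = 0.736.

δ > 0.736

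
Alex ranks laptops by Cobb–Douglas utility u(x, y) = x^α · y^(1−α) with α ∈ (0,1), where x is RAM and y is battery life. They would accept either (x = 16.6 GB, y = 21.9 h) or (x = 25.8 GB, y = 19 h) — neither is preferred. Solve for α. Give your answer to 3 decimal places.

α ≈ 0.244

Indifference: 16.6^α · 21.9^(1−α) = 25.8^α · 19^(1−α).
Taking logs: α·ln 16.6 + (1−α)·ln 21.9 = α·ln 25.8 + (1−α)·ln 19, i.e. α·-0.440972 = (1−α)·-0.142048.
With A = -0.440972 and B = -0.142048: α·A = (1−α)·B, so α = B/(A+B) = -0.142048/-0.583020 ≈ 0.244.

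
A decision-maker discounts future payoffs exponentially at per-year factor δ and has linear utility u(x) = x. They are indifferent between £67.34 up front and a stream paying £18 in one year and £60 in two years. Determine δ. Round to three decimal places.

Present value of the stream is 18·δ + 60·δ². Indifference gives 18δ + 60δ² = 67.34.
Rearranged: 60δ² + 18δ − 67.34 = 0.
δ = (−18 + √(18² + 4·60·67.34)) / (2·60) = (−18 + √16485.60) / 120 ≈ 0.920.

δ ≈ 0.920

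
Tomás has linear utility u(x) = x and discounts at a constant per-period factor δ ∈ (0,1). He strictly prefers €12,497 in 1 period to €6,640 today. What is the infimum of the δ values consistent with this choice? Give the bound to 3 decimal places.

δ > 0.531

The preference means 6640 < δ·12497.
So δ > 6640/12497 = 0.53133.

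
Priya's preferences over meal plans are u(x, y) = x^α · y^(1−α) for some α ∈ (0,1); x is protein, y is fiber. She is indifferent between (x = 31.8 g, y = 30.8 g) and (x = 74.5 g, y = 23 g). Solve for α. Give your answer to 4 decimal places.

α ≈ 0.2554

Set the two utilities equal: 31.8^α·30.8^(1−α) = 74.5^α·23^(1−α).
Taking logs: α·ln 31.8 + (1−α)·ln 30.8 = α·ln 74.5 + (1−α)·ln 23, i.e. α·-0.8513328 = (1−α)·-0.2920205.
So α/(1−α) = (-0.2920205)/(-0.8513328) = 0.3430157, and α = 0.3430157/1.3430157 ≈ 0.2554.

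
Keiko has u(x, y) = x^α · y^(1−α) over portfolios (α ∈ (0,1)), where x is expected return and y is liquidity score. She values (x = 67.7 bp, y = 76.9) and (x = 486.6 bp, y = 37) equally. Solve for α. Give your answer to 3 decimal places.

α ≈ 0.271

The Cobb–Douglas utilities coincide, so 67.7^α·76.9^(1−α) = 486.6^α·37^(1−α).
(67.7/486.6)^α = (37/76.9)^(1−α); take logs: α·ln(67.7/486.6) = (1−α)·ln(37/76.9), i.e. α·-1.972356 = (1−α)·-0.731588.
So α/(1−α) = (-0.731588)/(-1.972356) = 0.370921, and α = 0.370921/1.370921 ≈ 0.271.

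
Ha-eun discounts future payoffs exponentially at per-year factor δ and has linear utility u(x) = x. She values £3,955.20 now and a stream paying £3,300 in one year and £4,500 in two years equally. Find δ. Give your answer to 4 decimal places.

Equating present values: 3955.20 = 3300δ + 4500δ².
So 4500δ² + 3300δ − 3955.20 = 0.
δ = (−3300 + √(3300² + 4·4500·3955.20)) / (2·4500) = (−3300 + √82083600.00) / 9000 ≈ 0.6400.

δ ≈ 0.6400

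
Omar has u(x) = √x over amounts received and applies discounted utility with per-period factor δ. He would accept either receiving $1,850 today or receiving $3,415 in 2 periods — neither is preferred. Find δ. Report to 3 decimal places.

Equating discounted utilities: u(1850) = δ^2·u(3415) ⇒ δ^2 = u(1850)/u(3415).
Since u(x) = √x, δ^2 = √(1850/3415) = 0.73602.
Taking the square root: δ = 0.73602^(1/2) ≈ 0.858.

δ ≈ 0.858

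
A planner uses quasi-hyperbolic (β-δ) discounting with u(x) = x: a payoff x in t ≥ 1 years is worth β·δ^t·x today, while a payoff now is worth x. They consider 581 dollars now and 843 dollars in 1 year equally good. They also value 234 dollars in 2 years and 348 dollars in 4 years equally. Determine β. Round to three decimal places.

β ≈ 0.840

From the later pair, β·δ^2·234 = β·δ^4·348; dividing through, δ^2 = 234/348 = 0.67241, so δ = 0.82001.
Substituting δ into 581 = β·δ·843: β = 581/(691.267) ≈ 0.840.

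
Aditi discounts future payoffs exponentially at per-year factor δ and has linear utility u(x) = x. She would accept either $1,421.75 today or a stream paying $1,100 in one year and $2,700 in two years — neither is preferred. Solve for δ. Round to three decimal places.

δ ≈ 0.550

Equating present values: 1421.75 = 1100δ + 2700δ².
Rearranged: 2700δ² + 1100δ − 1421.75 = 0.
δ = (−1100 + √(1100² + 4·2700·1421.75)) / (2·2700) = (−1100 + √16564900.00) / 5400 ≈ 0.550.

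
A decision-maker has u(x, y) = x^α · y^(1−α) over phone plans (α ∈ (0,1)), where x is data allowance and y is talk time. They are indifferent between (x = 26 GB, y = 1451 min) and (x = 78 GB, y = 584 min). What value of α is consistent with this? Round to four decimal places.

Set the two utilities equal: 26^α·1451^(1−α) = 78^α·584^(1−α).
(26/78)^α = (584/1451)^(1−α); take logs: α·ln(26/78) = (1−α)·ln(584/1451), i.e. α·-1.0986123 = (1−α)·-0.9101073.
Thus α·(-2.0087196) = -0.9101073, so α = -0.9101073/-2.0087196 ≈ 0.4531.

α ≈ 0.4531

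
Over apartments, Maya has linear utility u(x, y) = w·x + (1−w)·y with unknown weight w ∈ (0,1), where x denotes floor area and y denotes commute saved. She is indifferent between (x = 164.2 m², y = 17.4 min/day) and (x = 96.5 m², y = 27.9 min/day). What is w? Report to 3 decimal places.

w = 0.134

Equating utilities: w·164.2 + (1−w)·17.4 = w·96.5 + (1−w)·27.9.
Rearranging, 67.7·w − 10.5·(1−w) = 0.
Hence w = 10.5/(67.7+10.5) = 10.5/78.2 = 0.134.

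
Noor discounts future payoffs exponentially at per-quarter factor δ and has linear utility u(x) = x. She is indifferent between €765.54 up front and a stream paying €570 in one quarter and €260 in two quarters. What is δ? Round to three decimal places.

The stream is worth 570δ + 260δ² today, so 570δ + 260δ² = 765.54.
So 260δ² + 570δ − 765.54 = 0.
By the quadratic formula (taking the positive root), δ = (−570 + √1121061.60) / 520 ≈ 0.940.

δ ≈ 0.940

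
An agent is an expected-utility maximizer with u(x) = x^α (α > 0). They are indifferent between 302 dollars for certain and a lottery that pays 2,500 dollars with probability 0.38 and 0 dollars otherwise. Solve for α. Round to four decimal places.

α ≈ 0.4578

The lottery's expected utility is 0.38·u(2500) + 0.62·u(0) = 0.38·2500^α (since u(0) = 0 for α > 0).
Indifference: 302^α = 0.38·2500^α, so (302/2500)^α = 0.38.
Take logs: α = ln 0.38 / ln(302/2500) ≈ 0.457785.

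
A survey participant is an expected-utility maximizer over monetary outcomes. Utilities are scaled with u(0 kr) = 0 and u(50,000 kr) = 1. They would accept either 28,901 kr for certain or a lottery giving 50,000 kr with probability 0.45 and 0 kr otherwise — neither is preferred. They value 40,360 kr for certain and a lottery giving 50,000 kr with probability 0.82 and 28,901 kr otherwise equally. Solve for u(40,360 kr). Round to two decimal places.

0.90

The first gamble pins u(28,901 kr): it must equal 0.45·1 + 0.55·0 = 0.45.
Chaining: u(40,360 kr) = 0.82·1.00 + 0.18·0.45 = 0.9010.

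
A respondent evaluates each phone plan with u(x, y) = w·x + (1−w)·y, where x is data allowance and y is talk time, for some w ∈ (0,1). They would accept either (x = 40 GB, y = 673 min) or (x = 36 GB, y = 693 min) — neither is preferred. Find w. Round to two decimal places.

w = 0.83

Equating utilities: w·40 + (1−w)·673 = w·36 + (1−w)·693.
w·(40−36) = (1−w)·(693−673), i.e. w·4 = (1−w)·20.
Hence w = 20/(4+20) = 20/24 = 0.83.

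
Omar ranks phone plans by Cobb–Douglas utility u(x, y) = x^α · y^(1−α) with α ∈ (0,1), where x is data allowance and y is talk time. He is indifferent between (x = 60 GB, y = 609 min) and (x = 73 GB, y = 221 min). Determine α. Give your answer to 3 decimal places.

Set the two utilities equal: 60^α·609^(1−α) = 73^α·221^(1−α).
(60/73)^α = (221/609)^(1−α); take logs: α·ln(60/73) = (1−α)·ln(221/609), i.e. α·-0.196115 = (1−α)·-1.013656.
So α/(1−α) = (-1.013656)/(-0.196115) = 5.168682, and α = 5.168682/6.168682 ≈ 0.838.

α ≈ 0.838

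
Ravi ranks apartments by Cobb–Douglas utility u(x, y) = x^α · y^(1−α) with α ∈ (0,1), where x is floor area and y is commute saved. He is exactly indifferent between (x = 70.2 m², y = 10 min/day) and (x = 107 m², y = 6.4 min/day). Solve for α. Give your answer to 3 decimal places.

α ≈ 0.514

The Cobb–Douglas utilities coincide, so 70.2^α·10^(1−α) = 107^α·6.4^(1−α).
Rearrange to (70.2/107)^α = (6.4/10)^(1−α) and take logs: α·-0.421481 = (1−α)·-0.446287.
With A = -0.421481 and B = -0.446287: α·A = (1−α)·B, so α = B/(A+B) = -0.446287/-0.867768 ≈ 0.514.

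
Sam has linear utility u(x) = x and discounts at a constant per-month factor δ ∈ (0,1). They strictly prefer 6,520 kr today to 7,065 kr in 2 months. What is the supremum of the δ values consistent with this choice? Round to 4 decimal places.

Comparing present values: 6520 > δ^2·7065.
Dividing by 7065: δ^2 < 0.92286. Both sides are positive, so the square root keeps the direction.
δ < 0.92286^(1/2) = 0.9607.

δ < 0.9607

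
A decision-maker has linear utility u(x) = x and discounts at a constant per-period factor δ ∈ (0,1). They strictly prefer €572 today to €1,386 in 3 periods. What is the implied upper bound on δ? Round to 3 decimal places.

δ < 0.745

Under u(x) = x this choice says 572 > δ^3·1386.
So δ^3 < 572/1386 = 0.41270; taking the cube root of both positive sides preserves the inequality.
δ < (572/1386)^(1/3) ≈ 0.745.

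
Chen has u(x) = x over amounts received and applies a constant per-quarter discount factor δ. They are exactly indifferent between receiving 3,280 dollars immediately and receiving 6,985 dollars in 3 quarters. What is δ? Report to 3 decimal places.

Equating discounted utilities: u(3280) = δ^3·u(6985) ⇒ δ^3 = u(3280)/u(6985).
With u(x) = x: δ^3 = 3280/6985 = 0.46958.
Taking the cube root: δ = 0.46958^(1/3) ≈ 0.777.

δ ≈ 0.777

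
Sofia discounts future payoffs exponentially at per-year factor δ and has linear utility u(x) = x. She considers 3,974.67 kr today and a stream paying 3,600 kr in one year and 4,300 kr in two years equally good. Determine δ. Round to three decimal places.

δ ≈ 0.630

Present value of the stream is 3600·δ + 4300·δ². Indifference gives 3600δ + 4300δ² = 3974.67.
So 4300δ² + 3600δ − 3974.67 = 0.
The positive root is δ = [−3600 + √(3600² + 4·4300·3974.67)] / (2·4300) = (−3600 + 9018.000)/8600 ≈ 0.630.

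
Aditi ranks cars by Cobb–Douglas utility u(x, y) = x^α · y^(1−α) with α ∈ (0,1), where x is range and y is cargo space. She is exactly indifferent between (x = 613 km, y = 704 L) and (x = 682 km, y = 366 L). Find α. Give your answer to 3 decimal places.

α ≈ 0.860

Set the two utilities equal: 613^α·704^(1−α) = 682^α·366^(1−α).
Rearrange to (613/682)^α = (366/704)^(1−α) and take logs: α·-0.106665 = (1−α)·-0.654145.
Thus α·(-0.760810) = -0.654145, so α = -0.654145/-0.760810 ≈ 0.860.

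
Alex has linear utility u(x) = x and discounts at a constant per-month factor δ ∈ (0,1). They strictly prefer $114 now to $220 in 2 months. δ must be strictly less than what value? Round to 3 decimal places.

δ < 0.720

The preference means 114 > δ^2·220.
So δ^2 < 114/220 = 0.51818; taking the square root of both positive sides preserves the inequality.
δ < (114/220)^(1/2) ≈ 0.720.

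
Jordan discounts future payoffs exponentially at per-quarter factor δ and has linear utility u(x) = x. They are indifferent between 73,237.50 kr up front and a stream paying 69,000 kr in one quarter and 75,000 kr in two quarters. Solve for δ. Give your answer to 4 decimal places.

Present value of the stream is 69000·δ + 75000·δ². Indifference gives 69000δ + 75000δ² = 73237.50.
Rearranged: 75000δ² + 69000δ − 73237.50 = 0.
The positive root is δ = [−69000 + √(69000² + 4·75000·73237.50)] / (2·75000) = (−69000 + 163500.000)/150000 ≈ 0.6300.

δ ≈ 0.6300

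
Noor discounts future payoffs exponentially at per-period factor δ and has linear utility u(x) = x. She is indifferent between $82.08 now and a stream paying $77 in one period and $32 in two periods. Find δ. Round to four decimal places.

δ ≈ 0.8000

The stream is worth 77δ + 32δ² today, so 77δ + 32δ² = 82.08.
Rearranged: 32δ² + 77δ − 82.08 = 0.
By the quadratic formula (taking the positive root), δ = (−77 + √16435.24) / 64 ≈ 0.8000.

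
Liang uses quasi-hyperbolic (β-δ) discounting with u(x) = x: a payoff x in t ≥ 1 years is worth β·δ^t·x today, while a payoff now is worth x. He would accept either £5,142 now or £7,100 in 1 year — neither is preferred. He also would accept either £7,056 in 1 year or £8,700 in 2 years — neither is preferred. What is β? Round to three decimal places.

Both payoffs in the second observation are in the future, so β drops out: δ^1·7056 = δ^2·8700 ⇒ δ = 7056/8700 = 0.81103.
The first indifference: 5142 = β·δ·7100, so β = 5142/(δ·7100) = 5142/(0.81103·7100) ≈ 0.893.

β ≈ 0.893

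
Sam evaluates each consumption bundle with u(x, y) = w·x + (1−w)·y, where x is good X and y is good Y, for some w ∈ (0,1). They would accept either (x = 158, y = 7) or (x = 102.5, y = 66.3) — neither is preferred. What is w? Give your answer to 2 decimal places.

u(158,7) = u(102.5,66.3) means w·158 + (1−w)·7 = w·102.5 + (1−w)·66.3.
Collecting terms: w·55.5 = (1−w)·59.3.
Hence w = 59.3/(55.5+59.3) = 59.3/114.8 = 0.52.

w = 0.52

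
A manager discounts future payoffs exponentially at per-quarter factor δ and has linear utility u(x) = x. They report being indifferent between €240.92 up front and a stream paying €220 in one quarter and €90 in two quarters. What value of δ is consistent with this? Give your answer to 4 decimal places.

δ ≈ 0.8200

Equating present values: 240.92 = 220δ + 90δ².
So 90δ² + 220δ − 240.92 = 0.
By the quadratic formula (taking the positive root), δ = (−220 + √135131.20) / 180 ≈ 0.8200.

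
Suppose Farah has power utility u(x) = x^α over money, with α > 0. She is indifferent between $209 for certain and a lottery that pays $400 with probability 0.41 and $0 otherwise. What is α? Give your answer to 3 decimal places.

The lottery's expected utility is 0.41·u(400) + 0.59·u(0) = 0.41·400^α (since u(0) = 0 for α > 0).
Setting u(209) equal to that: 209^α = 0.41·400^α ⇒ (209/400)^α = 0.41.
Taking logs: α·ln(209/400) = ln(0.41), so α = -0.891598 / -0.649130 ≈ 1.374.

α ≈ 1.374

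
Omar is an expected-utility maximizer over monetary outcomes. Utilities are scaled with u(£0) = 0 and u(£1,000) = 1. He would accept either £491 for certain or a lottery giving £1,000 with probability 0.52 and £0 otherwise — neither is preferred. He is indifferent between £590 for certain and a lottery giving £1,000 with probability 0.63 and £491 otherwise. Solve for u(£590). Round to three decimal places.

First, u(£491) = 0.52·u(£1,000) + 0.48·u(£0) = 0.52.
Then u(£590) = 0.63·u(£1,000) + 0.37·u(£491) = 0.63·1.00 + 0.37·0.52 = 0.8224.

0.822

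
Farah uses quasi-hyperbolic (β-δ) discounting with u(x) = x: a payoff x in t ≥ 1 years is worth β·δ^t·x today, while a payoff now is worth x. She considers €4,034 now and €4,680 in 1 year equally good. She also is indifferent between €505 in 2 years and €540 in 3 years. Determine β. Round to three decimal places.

Both payoffs in the second observation are in the future, so β drops out: δ^2·505 = δ^3·540 ⇒ δ = 505/540 = 0.93519.
Substituting δ into 4034 = β·δ·4680: β = 4034/(4376.667) ≈ 0.922.

β ≈ 0.922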